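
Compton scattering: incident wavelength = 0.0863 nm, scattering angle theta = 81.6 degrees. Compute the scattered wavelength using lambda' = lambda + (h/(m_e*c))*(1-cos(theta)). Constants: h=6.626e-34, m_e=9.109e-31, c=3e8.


Compton wavelength: h/(m_e*c) = 2.4247e-12 m
d_lambda = 2.4247e-12 * (1 - cos(81.6 deg))
= 2.4247e-12 * 0.853917
= 2.0705e-12 m = 0.00207 nm
lambda' = 0.0863 + 0.00207
= 0.08837 nm

0.08837


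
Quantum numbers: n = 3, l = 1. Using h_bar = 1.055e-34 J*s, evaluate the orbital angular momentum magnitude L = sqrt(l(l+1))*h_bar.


L = sqrt(l*(l+1)) * h_bar
= sqrt(1 * 2) * 1.055e-34
= sqrt(2) * 1.055e-34
= 1.4142 * 1.055e-34
= 1.4920e-34 J*s

1.4920e-34


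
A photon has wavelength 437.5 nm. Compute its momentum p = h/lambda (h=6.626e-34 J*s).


p = h / lambda
= 6.626e-34 / (437.5e-9)
= 6.626e-34 / 4.3750e-07
= 1.5145e-27 kg*m/s

1.5145e-27


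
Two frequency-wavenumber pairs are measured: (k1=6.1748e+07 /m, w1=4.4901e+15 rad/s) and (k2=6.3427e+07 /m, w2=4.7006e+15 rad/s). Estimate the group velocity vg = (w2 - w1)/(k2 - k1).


vg = (w2 - w1) / (k2 - k1)
= (4.7006e+15 - 4.4901e+15) / (6.3427e+07 - 6.1748e+07)
= 2.1050e+14 / 1.6790e+06
= 1.2537e+08 m/s

1.2537e+08


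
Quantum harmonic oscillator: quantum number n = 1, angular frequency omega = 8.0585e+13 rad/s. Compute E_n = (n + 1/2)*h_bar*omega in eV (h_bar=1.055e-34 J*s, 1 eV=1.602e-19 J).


E = (n + 1/2) * h_bar * omega
= (1 + 0.5) * 1.055e-34 * 8.0585e+13
= 1.5 * 8.5017e-21
= 1.2753e-20 J
= 0.0796 eV

0.0796


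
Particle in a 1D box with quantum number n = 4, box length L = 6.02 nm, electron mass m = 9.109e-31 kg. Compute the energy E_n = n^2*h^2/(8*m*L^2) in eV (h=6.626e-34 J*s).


E = n^2 * h^2 / (8 * m * L^2)
= 4^2 * (6.626e-34)^2 / (8 * 9.109e-31 * (6.02e-9)^2)
= 16 * 4.3904e-67 / (8 * 9.109e-31 * 3.6240e-17)
= 2.6599e-20 J
= 0.166 eV

0.166


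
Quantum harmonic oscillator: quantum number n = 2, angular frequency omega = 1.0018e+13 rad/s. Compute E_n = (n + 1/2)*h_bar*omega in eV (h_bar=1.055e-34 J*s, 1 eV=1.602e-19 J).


E = (n + 1/2) * h_bar * omega
= (2 + 0.5) * 1.055e-34 * 1.0018e+13
= 2.5 * 1.0569e-21
= 2.6422e-21 J
= 0.0165 eV

0.0165


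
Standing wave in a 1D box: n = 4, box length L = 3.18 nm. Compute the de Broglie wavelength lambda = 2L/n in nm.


lambda = 2L / n
= 2 * 3.18 / 4
= 6.36 / 4
= 1.59 nm

1.59


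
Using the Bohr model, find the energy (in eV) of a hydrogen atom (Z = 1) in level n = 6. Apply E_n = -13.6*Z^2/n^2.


E_n = -13.6 * Z^2 / n^2
= -13.6 * 1^2 / 6^2
= -13.6 * 1 / 36
= -0.3778 eV

-0.3778


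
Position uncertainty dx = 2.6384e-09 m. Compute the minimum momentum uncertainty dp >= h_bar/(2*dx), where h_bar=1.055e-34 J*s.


dp = h_bar / (2 * dx)
= 1.055e-34 / (2 * 2.6384e-09)
= 1.055e-34 / 5.2768e-09
= 1.9993e-26 kg*m/s

1.9993e-26


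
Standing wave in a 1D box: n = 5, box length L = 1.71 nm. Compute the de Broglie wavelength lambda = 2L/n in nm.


lambda = 2L / n
= 2 * 1.71 / 5
= 3.42 / 5
= 0.684 nm

0.684


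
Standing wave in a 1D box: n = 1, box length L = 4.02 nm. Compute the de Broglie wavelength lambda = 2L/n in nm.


lambda = 2L / n
= 2 * 4.02 / 1
= 8.04 / 1
= 8.04 nm

8.04


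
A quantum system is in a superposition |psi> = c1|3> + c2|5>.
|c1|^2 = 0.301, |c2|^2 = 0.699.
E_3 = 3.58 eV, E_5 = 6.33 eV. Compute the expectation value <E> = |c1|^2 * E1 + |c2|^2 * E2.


<E> = |c1|^2 * E1 + |c2|^2 * E2
= 0.301 * 3.58 + 0.699 * 6.33
= 1.0776 + 4.4247
= 5.5023 eV

5.5023


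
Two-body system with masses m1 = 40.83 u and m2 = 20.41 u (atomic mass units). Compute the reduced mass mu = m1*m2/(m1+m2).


mu = m1 * m2 / (m1 + m2)
= 40.83 * 20.41 / (40.83 + 20.41)
= 833.3403 / 61.24
= 13.6078 u

13.6078


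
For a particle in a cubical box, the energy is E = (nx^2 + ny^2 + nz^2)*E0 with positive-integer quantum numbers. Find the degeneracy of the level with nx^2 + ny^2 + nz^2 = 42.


Enumerate all (nx, ny, nz) with nx^2 + ny^2 + nz^2 = 42:
(1,4,5)
(1,5,4)
(4,1,5)
(4,5,1)
(5,1,4)
(5,4,1)
Total degeneracy = 6

6


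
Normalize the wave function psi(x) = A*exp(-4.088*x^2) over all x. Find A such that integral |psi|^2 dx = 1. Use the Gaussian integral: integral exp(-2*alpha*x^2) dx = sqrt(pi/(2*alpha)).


integral |psi|^2 dx = A^2 * sqrt(pi/(2*alpha)) = 1
A^2 = sqrt(2*alpha/pi)
= sqrt(2 * 4.088 / pi)
= 1.613227
A = sqrt(1.613227)
= 1.2701

1.2701


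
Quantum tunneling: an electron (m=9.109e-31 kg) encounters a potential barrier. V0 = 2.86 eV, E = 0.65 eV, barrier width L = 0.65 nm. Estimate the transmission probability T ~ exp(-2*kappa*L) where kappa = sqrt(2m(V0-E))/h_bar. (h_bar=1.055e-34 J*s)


V0 - E = 2.21 eV = 3.5404e-19 J
kappa = sqrt(2 * m * (V0-E)) / h_bar
= sqrt(2 * 9.109e-31 * 3.5404e-19) / 1.055e-34
= 7.6125e+09 /m
2*kappa*L = 2 * 7.6125e+09 * 0.65e-9
= 9.8962
T = exp(-9.8962) = 5.036551e-05

5.036551e-05


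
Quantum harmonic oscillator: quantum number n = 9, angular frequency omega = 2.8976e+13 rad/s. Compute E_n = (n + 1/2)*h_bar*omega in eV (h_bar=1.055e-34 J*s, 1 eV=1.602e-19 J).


E = (n + 1/2) * h_bar * omega
= (9 + 0.5) * 1.055e-34 * 2.8976e+13
= 9.5 * 3.0570e-21
= 2.9041e-20 J
= 0.1813 eV

0.1813


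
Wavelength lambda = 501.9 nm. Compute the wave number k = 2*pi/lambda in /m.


k = 2 * pi / lambda
= 6.2832 / (501.9e-9)
= 6.2832 / 5.0190e-07
= 1.2519e+07 /m

1.2519e+07


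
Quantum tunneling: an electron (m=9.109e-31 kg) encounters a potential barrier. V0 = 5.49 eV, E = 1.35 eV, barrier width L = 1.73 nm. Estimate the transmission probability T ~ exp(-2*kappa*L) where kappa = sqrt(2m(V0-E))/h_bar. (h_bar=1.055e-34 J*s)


V0 - E = 4.14 eV = 6.6323e-19 J
kappa = sqrt(2 * m * (V0-E)) / h_bar
= sqrt(2 * 9.109e-31 * 6.6323e-19) / 1.055e-34
= 1.0419e+10 /m
2*kappa*L = 2 * 1.0419e+10 * 1.73e-9
= 36.05
T = exp(-36.05) = 2.206372e-16

2.206372e-16


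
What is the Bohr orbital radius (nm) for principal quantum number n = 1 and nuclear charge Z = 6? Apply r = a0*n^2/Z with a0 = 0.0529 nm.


r = a0 * n^2 / Z
= 0.0529 * 1^2 / 6
= 0.0529 * 1 / 6
= 0.0088 nm

0.0088


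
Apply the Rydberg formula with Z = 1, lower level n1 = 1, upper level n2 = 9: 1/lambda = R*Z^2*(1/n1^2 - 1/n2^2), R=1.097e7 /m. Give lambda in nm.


1/lambda = R * Z^2 * (1/n1^2 - 1/n2^2)
= 1.097e7 * 1^2 * (1/1^2 - 1/9^2)
= 1.097e7 * 1 * (1.0 - 0.012346)
= 1.0835e+07 /m
lambda = 1 / 1.0835e+07
= 92.2972 nm

92.2972


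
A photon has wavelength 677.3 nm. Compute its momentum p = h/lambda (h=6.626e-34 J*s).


p = h / lambda
= 6.626e-34 / (677.3e-9)
= 6.626e-34 / 6.7730e-07
= 9.7830e-28 kg*m/s

9.7830e-28


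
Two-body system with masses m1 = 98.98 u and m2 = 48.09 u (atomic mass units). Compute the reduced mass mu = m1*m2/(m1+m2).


mu = m1 * m2 / (m1 + m2)
= 98.98 * 48.09 / (98.98 + 48.09)
= 4759.9482 / 147.07
= 32.3652 u

32.3652


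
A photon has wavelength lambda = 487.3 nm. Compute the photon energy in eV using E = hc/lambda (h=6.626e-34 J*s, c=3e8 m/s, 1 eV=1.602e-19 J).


E = hc / lambda
= (6.626e-34)(3e8) / (487.3e-9)
= 1.9878e-25 / 4.8730e-07
= 4.0792e-19 J
Converting to eV: 4.0792e-19 / 1.602e-19
= 2.5463 eV

2.5463


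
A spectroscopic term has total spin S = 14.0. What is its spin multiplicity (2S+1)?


Spin multiplicity = 2S + 1
= 2 * 14.0 + 1
= 28.0 + 1
= 29

29


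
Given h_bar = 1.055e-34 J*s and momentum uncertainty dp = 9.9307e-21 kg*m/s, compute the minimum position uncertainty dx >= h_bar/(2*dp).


dx = h_bar / (2 * dp)
= 1.055e-34 / (2 * 9.9307e-21)
= 1.055e-34 / 1.9861e-20
= 5.3118e-15 m

5.3118e-15


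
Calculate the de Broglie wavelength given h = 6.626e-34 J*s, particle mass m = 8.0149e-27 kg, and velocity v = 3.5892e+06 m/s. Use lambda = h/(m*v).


lambda = h / (m * v)
= 6.626e-34 / (8.0149e-27 * 3.5892e+06)
= 6.626e-34 / 2.8767e-20
= 2.3033e-14 m

2.3033e-14


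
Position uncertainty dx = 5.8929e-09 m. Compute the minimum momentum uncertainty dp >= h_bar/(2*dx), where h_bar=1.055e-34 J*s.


dp = h_bar / (2 * dx)
= 1.055e-34 / (2 * 5.8929e-09)
= 1.055e-34 / 1.1786e-08
= 8.9515e-27 kg*m/s

8.9515e-27


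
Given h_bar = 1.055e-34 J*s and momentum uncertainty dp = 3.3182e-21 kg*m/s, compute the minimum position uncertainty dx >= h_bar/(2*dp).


dx = h_bar / (2 * dp)
= 1.055e-34 / (2 * 3.3182e-21)
= 1.055e-34 / 6.6364e-21
= 1.5897e-14 m

1.5897e-14


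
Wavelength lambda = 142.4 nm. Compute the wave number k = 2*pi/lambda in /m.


k = 2 * pi / lambda
= 6.2832 / (142.4e-9)
= 6.2832 / 1.4240e-07
= 4.4123e+07 /m

4.4123e+07


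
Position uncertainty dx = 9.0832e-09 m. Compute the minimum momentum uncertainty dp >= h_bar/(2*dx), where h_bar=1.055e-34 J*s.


dp = h_bar / (2 * dx)
= 1.055e-34 / (2 * 9.0832e-09)
= 1.055e-34 / 1.8166e-08
= 5.8074e-27 kg*m/s

5.8074e-27


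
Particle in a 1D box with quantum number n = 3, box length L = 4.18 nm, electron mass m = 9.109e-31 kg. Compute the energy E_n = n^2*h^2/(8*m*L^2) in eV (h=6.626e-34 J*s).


E = n^2 * h^2 / (8 * m * L^2)
= 3^2 * (6.626e-34)^2 / (8 * 9.109e-31 * (4.18e-9)^2)
= 9 * 4.3904e-67 / (8 * 9.109e-31 * 1.7472e-17)
= 3.1034e-20 J
= 0.1937 eV

0.1937


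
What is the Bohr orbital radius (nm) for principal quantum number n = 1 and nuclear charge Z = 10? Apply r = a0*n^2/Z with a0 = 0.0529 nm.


r = a0 * n^2 / Z
= 0.0529 * 1^2 / 10
= 0.0529 * 1 / 10
= 0.0053 nm

0.0053


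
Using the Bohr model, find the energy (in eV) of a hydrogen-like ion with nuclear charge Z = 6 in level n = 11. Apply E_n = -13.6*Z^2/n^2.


E_n = -13.6 * Z^2 / n^2
= -13.6 * 6^2 / 11^2
= -13.6 * 36 / 121
= -4.0463 eV

-4.0463


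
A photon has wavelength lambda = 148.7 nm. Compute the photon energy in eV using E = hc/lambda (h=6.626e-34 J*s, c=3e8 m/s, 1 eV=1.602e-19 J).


E = hc / lambda
= (6.626e-34)(3e8) / (148.7e-9)
= 1.9878e-25 / 1.4870e-07
= 1.3368e-18 J
Converting to eV: 1.3368e-18 / 1.602e-19
= 8.3445 eV

8.3445


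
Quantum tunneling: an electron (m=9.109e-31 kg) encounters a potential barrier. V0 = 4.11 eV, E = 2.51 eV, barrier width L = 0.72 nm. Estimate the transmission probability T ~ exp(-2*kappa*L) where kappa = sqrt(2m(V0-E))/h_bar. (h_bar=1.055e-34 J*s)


V0 - E = 1.6 eV = 2.5632e-19 J
kappa = sqrt(2 * m * (V0-E)) / h_bar
= sqrt(2 * 9.109e-31 * 2.5632e-19) / 1.055e-34
= 6.4772e+09 /m
2*kappa*L = 2 * 6.4772e+09 * 0.72e-9
= 9.3272
T = exp(-9.3272) = 8.897036e-05

8.897036e-05


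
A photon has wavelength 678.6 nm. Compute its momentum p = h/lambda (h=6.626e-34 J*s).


p = h / lambda
= 6.626e-34 / (678.6e-9)
= 6.626e-34 / 6.7860e-07
= 9.7642e-28 kg*m/s

9.7642e-28


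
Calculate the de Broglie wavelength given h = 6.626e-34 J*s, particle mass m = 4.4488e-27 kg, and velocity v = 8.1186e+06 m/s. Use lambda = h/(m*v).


lambda = h / (m * v)
= 6.626e-34 / (4.4488e-27 * 8.1186e+06)
= 6.626e-34 / 3.6118e-20
= 1.8345e-14 m

1.8345e-14


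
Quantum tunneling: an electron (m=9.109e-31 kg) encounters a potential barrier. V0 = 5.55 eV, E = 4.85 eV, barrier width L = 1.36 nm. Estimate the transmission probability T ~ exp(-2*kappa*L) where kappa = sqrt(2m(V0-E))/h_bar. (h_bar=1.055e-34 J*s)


V0 - E = 0.7 eV = 1.1214e-19 J
kappa = sqrt(2 * m * (V0-E)) / h_bar
= sqrt(2 * 9.109e-31 * 1.1214e-19) / 1.055e-34
= 4.2843e+09 /m
2*kappa*L = 2 * 4.2843e+09 * 1.36e-9
= 11.6533
T = exp(-11.6533) = 8.690760e-06

8.690760e-06


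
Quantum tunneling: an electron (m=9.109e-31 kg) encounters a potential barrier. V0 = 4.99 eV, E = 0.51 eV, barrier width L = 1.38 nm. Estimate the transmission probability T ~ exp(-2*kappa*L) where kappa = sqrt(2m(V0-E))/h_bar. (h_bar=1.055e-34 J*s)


V0 - E = 4.48 eV = 7.1770e-19 J
kappa = sqrt(2 * m * (V0-E)) / h_bar
= sqrt(2 * 9.109e-31 * 7.1770e-19) / 1.055e-34
= 1.0838e+10 /m
2*kappa*L = 2 * 1.0838e+10 * 1.38e-9
= 29.9142
T = exp(-29.9142) = 1.019607e-13

1.019607e-13


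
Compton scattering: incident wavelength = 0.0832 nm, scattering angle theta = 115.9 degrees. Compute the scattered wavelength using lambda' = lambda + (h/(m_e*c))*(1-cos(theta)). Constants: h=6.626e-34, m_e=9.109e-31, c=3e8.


Compton wavelength: h/(m_e*c) = 2.4247e-12 m
d_lambda = 2.4247e-12 * (1 - cos(115.9 deg))
= 2.4247e-12 * 1.436802
= 3.4838e-12 m = 0.003484 nm
lambda' = 0.0832 + 0.003484
= 0.086684 nm

0.086684


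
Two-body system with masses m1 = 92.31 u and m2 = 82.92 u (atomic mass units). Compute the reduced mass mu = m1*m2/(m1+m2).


mu = m1 * m2 / (m1 + m2)
= 92.31 * 82.92 / (92.31 + 82.92)
= 7654.3452 / 175.23
= 43.6817 u

43.6817


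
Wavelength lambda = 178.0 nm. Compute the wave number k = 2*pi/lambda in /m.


k = 2 * pi / lambda
= 6.2832 / (178.0e-9)
= 6.2832 / 1.7800e-07
= 3.5299e+07 /m

3.5299e+07


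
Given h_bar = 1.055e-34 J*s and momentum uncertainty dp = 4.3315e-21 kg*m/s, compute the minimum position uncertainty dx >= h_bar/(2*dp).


dx = h_bar / (2 * dp)
= 1.055e-34 / (2 * 4.3315e-21)
= 1.055e-34 / 8.6630e-21
= 1.2178e-14 m

1.2178e-14


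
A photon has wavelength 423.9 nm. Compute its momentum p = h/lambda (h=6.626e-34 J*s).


p = h / lambda
= 6.626e-34 / (423.9e-9)
= 6.626e-34 / 4.2390e-07
= 1.5631e-27 kg*m/s

1.5631e-27


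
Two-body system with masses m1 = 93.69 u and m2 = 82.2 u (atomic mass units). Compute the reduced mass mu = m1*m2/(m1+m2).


mu = m1 * m2 / (m1 + m2)
= 93.69 * 82.2 / (93.69 + 82.2)
= 7701.318 / 175.89
= 43.7849 u

43.7849


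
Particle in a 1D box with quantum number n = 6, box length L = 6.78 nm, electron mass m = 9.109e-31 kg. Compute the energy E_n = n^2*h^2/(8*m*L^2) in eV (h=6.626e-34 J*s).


E = n^2 * h^2 / (8 * m * L^2)
= 6^2 * (6.626e-34)^2 / (8 * 9.109e-31 * (6.78e-9)^2)
= 36 * 4.3904e-67 / (8 * 9.109e-31 * 4.5968e-17)
= 4.7183e-20 J
= 0.2945 eV

0.2945


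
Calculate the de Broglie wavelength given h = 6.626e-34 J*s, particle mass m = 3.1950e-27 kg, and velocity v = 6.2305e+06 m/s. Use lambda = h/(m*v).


lambda = h / (m * v)
= 6.626e-34 / (3.1950e-27 * 6.2305e+06)
= 6.626e-34 / 1.9906e-20
= 3.3286e-14 m

3.3286e-14


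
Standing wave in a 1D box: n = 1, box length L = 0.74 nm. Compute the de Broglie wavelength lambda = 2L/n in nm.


lambda = 2L / n
= 2 * 0.74 / 1
= 1.48 / 1
= 1.48 nm

1.48


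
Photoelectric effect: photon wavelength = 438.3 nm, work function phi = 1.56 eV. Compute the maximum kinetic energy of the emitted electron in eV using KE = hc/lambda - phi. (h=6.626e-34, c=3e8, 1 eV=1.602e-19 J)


E_photon = hc / lambda
= (6.626e-34)(3e8) / (438.3e-9)
= 4.5352e-19 J
= 2.831 eV
KE = E_photon - phi
= 2.831 - 1.56
= 1.271 eV

1.271


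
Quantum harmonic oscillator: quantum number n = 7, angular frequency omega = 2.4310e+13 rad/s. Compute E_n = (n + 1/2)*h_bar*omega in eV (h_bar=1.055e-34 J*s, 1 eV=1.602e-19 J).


E = (n + 1/2) * h_bar * omega
= (7 + 0.5) * 1.055e-34 * 2.4310e+13
= 7.5 * 2.5647e-21
= 1.9235e-20 J
= 0.1201 eV

0.1201


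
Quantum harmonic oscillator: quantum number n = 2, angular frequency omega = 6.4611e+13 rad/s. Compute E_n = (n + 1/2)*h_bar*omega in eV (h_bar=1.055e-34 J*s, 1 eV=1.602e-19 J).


E = (n + 1/2) * h_bar * omega
= (2 + 0.5) * 1.055e-34 * 6.4611e+13
= 2.5 * 6.8165e-21
= 1.7041e-20 J
= 0.1064 eV

0.1064


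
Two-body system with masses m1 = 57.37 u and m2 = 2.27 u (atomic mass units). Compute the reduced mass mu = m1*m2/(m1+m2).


mu = m1 * m2 / (m1 + m2)
= 57.37 * 2.27 / (57.37 + 2.27)
= 130.2299 / 59.64
= 2.1836 u

2.1836


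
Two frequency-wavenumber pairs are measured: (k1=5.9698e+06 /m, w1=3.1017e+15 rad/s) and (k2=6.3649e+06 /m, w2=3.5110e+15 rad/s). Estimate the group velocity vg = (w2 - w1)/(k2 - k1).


vg = (w2 - w1) / (k2 - k1)
= (3.5110e+15 - 3.1017e+15) / (6.3649e+06 - 5.9698e+06)
= 4.0930e+14 / 3.9510e+05
= 1.0359e+09 m/s

1.0359e+09


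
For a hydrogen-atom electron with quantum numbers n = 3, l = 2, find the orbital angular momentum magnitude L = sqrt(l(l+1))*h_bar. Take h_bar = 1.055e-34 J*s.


L = sqrt(l*(l+1)) * h_bar
= sqrt(2 * 3) * 1.055e-34
= sqrt(6) * 1.055e-34
= 2.4495 * 1.055e-34
= 2.5842e-34 J*s

2.5842e-34


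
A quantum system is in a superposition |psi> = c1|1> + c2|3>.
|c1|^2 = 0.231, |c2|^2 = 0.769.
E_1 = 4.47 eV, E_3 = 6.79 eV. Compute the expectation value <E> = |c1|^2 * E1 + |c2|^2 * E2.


<E> = |c1|^2 * E1 + |c2|^2 * E2
= 0.231 * 4.47 + 0.769 * 6.79
= 1.0326 + 5.2215
= 6.2541 eV

6.2541


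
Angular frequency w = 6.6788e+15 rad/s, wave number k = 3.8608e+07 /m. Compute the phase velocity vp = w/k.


vp = w / k
= 6.6788e+15 / 3.8608e+07
= 1.7299e+08 m/s

1.7299e+08


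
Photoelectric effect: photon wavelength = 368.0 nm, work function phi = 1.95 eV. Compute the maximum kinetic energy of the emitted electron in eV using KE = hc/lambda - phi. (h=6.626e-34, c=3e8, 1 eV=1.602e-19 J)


E_photon = hc / lambda
= (6.626e-34)(3e8) / (368.0e-9)
= 5.4016e-19 J
= 3.3718 eV
KE = E_photon - phi
= 3.3718 - 1.95
= 1.4218 eV

1.4218


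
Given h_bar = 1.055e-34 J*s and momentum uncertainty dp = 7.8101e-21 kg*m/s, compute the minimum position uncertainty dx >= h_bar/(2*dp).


dx = h_bar / (2 * dp)
= 1.055e-34 / (2 * 7.8101e-21)
= 1.055e-34 / 1.5620e-20
= 6.7541e-15 m

6.7541e-15


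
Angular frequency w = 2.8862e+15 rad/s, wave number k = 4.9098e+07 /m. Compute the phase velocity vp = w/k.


vp = w / k
= 2.8862e+15 / 4.9098e+07
= 5.8784e+07 m/s

5.8784e+07


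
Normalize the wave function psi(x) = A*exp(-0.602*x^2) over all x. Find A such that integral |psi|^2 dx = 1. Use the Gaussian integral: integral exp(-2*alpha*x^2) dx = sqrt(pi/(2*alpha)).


integral |psi|^2 dx = A^2 * sqrt(pi/(2*alpha)) = 1
A^2 = sqrt(2*alpha/pi)
= sqrt(2 * 0.602 / pi)
= 0.619068
A = sqrt(0.619068)
= 0.7868

0.7868


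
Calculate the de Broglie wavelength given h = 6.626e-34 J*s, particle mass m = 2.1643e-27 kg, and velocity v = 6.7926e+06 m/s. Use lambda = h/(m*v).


lambda = h / (m * v)
= 6.626e-34 / (2.1643e-27 * 6.7926e+06)
= 6.626e-34 / 1.4701e-20
= 4.5071e-14 m

4.5071e-14


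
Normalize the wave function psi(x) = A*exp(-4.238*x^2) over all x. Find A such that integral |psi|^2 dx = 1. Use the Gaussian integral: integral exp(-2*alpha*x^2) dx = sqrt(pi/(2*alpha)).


integral |psi|^2 dx = A^2 * sqrt(pi/(2*alpha)) = 1
A^2 = sqrt(2*alpha/pi)
= sqrt(2 * 4.238 / pi)
= 1.642557
A = sqrt(1.642557)
= 1.2816

1.2816


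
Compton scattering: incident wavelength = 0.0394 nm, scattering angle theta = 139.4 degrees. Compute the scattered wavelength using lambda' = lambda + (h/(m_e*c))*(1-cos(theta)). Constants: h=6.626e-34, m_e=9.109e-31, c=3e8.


Compton wavelength: h/(m_e*c) = 2.4247e-12 m
d_lambda = 2.4247e-12 * (1 - cos(139.4 deg))
= 2.4247e-12 * 1.759271
= 4.2657e-12 m = 0.004266 nm
lambda' = 0.0394 + 0.004266
= 0.043666 nm

0.043666


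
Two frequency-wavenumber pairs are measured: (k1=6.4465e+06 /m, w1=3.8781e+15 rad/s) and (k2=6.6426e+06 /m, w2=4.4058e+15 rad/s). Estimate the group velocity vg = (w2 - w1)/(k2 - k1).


vg = (w2 - w1) / (k2 - k1)
= (4.4058e+15 - 3.8781e+15) / (6.6426e+06 - 6.4465e+06)
= 5.2770e+14 / 1.9610e+05
= 2.6910e+09 m/s

2.6910e+09


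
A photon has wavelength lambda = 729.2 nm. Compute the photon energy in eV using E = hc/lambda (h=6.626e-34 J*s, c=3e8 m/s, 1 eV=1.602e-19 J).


E = hc / lambda
= (6.626e-34)(3e8) / (729.2e-9)
= 1.9878e-25 / 7.2920e-07
= 2.7260e-19 J
Converting to eV: 2.7260e-19 / 1.602e-19
= 1.7016 eV

1.7016


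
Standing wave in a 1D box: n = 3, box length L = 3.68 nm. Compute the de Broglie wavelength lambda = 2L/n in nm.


lambda = 2L / n
= 2 * 3.68 / 3
= 7.36 / 3
= 2.4533 nm

2.4533


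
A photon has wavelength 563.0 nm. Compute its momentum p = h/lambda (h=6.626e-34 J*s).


p = h / lambda
= 6.626e-34 / (563.0e-9)
= 6.626e-34 / 5.6300e-07
= 1.1769e-27 kg*m/s

1.1769e-27


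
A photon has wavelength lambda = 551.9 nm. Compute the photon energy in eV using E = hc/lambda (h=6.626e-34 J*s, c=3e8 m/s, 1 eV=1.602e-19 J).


E = hc / lambda
= (6.626e-34)(3e8) / (551.9e-9)
= 1.9878e-25 / 5.5190e-07
= 3.6017e-19 J
Converting to eV: 3.6017e-19 / 1.602e-19
= 2.2483 eV

2.2483


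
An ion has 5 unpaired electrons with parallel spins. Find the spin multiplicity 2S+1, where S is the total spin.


Total spin S = N * (1/2) = 5 * 0.5 = 2.5
Spin multiplicity = 2S + 1
= 2 * 2.5 + 1
= 6

6


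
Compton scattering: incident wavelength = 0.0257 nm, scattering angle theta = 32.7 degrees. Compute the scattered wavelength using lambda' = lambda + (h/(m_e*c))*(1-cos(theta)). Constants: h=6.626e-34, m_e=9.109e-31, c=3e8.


Compton wavelength: h/(m_e*c) = 2.4247e-12 m
d_lambda = 2.4247e-12 * (1 - cos(32.7 deg))
= 2.4247e-12 * 0.158489
= 3.8429e-13 m = 0.000384 nm
lambda' = 0.0257 + 0.000384
= 0.026084 nm

0.026084


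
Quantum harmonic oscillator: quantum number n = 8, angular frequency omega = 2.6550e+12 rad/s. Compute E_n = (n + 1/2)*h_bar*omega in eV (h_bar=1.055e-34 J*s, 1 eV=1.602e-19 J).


E = (n + 1/2) * h_bar * omega
= (8 + 0.5) * 1.055e-34 * 2.6550e+12
= 8.5 * 2.8010e-22
= 2.3809e-21 J
= 0.0149 eV

0.0149


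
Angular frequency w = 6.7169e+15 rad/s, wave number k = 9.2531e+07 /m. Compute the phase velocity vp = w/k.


vp = w / k
= 6.7169e+15 / 9.2531e+07
= 7.2591e+07 m/s

7.2591e+07


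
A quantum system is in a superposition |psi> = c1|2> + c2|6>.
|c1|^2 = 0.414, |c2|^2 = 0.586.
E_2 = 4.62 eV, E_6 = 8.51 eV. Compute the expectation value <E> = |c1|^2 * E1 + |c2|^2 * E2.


<E> = |c1|^2 * E1 + |c2|^2 * E2
= 0.414 * 4.62 + 0.586 * 8.51
= 1.9127 + 4.9869
= 6.8995 eV

6.8995


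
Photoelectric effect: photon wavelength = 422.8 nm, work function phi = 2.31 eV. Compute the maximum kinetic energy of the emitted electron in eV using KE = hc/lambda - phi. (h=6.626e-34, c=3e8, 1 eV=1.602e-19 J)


E_photon = hc / lambda
= (6.626e-34)(3e8) / (422.8e-9)
= 4.7015e-19 J
= 2.9348 eV
KE = E_photon - phi
= 2.9348 - 2.31
= 0.6248 eV

0.6248


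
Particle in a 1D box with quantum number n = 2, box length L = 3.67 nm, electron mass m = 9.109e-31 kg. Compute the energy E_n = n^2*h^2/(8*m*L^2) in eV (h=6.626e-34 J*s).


E = n^2 * h^2 / (8 * m * L^2)
= 2^2 * (6.626e-34)^2 / (8 * 9.109e-31 * (3.67e-9)^2)
= 4 * 4.3904e-67 / (8 * 9.109e-31 * 1.3469e-17)
= 1.7892e-20 J
= 0.1117 eV

0.1117


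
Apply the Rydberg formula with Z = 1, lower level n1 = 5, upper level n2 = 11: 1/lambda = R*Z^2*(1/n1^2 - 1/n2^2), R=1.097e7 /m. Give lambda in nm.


1/lambda = R * Z^2 * (1/n1^2 - 1/n2^2)
= 1.097e7 * 1^2 * (1/5^2 - 1/11^2)
= 1.097e7 * 1 * (0.04 - 0.008264)
= 3.4814e+05 /m
lambda = 1 / 3.4814e+05
= 2872.4172 nm

2872.4172


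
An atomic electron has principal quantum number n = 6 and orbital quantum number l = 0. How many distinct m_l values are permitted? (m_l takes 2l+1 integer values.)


m_l ranges from -l to +l in integer steps
So m_l goes from -0 to +0
Count = 2l + 1 = 2*0 + 1
= 1

1


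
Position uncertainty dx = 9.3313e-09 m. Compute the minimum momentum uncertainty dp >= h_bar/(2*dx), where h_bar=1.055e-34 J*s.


dp = h_bar / (2 * dx)
= 1.055e-34 / (2 * 9.3313e-09)
= 1.055e-34 / 1.8663e-08
= 5.6530e-27 kg*m/s

5.6530e-27


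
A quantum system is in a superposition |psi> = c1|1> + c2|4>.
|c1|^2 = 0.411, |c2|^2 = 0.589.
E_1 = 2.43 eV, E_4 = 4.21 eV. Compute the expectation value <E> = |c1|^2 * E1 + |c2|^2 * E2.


<E> = |c1|^2 * E1 + |c2|^2 * E2
= 0.411 * 2.43 + 0.589 * 4.21
= 0.9987 + 2.4797
= 3.4784 eV

3.4784


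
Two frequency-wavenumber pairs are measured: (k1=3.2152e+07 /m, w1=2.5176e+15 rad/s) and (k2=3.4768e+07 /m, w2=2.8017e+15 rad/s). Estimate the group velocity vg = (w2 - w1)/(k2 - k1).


vg = (w2 - w1) / (k2 - k1)
= (2.8017e+15 - 2.5176e+15) / (3.4768e+07 - 3.2152e+07)
= 2.8410e+14 / 2.6160e+06
= 1.0860e+08 m/s

1.0860e+08


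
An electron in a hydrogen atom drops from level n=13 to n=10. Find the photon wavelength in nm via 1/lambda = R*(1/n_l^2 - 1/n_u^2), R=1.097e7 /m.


1/lambda = R * (1/n_l^2 - 1/n_u^2)
= 1.097e7 * (1/10^2 - 1/13^2)
= 1.097e7 * (0.01 - 0.005917)
= 1.097e7 * 0.004083
= 4.4789e+04 /m
lambda = 1 / 4.4789e+04 = 22327.0316 nm

22327.0316


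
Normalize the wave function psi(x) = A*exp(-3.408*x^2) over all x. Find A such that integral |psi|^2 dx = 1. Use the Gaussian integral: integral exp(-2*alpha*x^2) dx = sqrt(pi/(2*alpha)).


integral |psi|^2 dx = A^2 * sqrt(pi/(2*alpha)) = 1
A^2 = sqrt(2*alpha/pi)
= sqrt(2 * 3.408 / pi)
= 1.472956
A = sqrt(1.472956)
= 1.2137

1.2137


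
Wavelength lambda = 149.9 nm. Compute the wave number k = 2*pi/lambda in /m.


k = 2 * pi / lambda
= 6.2832 / (149.9e-9)
= 6.2832 / 1.4990e-07
= 4.1916e+07 /m

4.1916e+07


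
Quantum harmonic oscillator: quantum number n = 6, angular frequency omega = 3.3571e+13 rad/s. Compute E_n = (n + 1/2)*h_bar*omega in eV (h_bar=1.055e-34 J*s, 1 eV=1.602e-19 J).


E = (n + 1/2) * h_bar * omega
= (6 + 0.5) * 1.055e-34 * 3.3571e+13
= 6.5 * 3.5417e-21
= 2.3021e-20 J
= 0.1437 eV

0.1437


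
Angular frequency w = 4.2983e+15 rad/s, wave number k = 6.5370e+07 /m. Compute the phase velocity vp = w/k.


vp = w / k
= 4.2983e+15 / 6.5370e+07
= 6.5753e+07 m/s

6.5753e+07


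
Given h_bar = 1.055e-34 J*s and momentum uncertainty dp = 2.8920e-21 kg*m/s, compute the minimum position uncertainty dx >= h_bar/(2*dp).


dx = h_bar / (2 * dp)
= 1.055e-34 / (2 * 2.8920e-21)
= 1.055e-34 / 5.7840e-21
= 1.8240e-14 m

1.8240e-14


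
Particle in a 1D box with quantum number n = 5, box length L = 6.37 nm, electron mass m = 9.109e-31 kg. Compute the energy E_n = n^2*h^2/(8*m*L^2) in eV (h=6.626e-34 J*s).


E = n^2 * h^2 / (8 * m * L^2)
= 5^2 * (6.626e-34)^2 / (8 * 9.109e-31 * (6.37e-9)^2)
= 25 * 4.3904e-67 / (8 * 9.109e-31 * 4.0577e-17)
= 3.7120e-20 J
= 0.2317 eV

0.2317


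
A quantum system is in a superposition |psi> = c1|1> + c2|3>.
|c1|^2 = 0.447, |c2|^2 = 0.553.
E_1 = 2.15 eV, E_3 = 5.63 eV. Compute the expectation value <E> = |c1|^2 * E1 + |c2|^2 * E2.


<E> = |c1|^2 * E1 + |c2|^2 * E2
= 0.447 * 2.15 + 0.553 * 5.63
= 0.961 + 3.1134
= 4.0744 eV

4.0744


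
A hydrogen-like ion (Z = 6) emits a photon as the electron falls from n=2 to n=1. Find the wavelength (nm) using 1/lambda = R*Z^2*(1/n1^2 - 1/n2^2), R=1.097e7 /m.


1/lambda = R * Z^2 * (1/n1^2 - 1/n2^2)
= 1.097e7 * 6^2 * (1/1^2 - 1/2^2)
= 1.097e7 * 36 * (1.0 - 0.25)
= 2.9619e+08 /m
lambda = 1 / 2.9619e+08
= 3.3762 nm

3.3762


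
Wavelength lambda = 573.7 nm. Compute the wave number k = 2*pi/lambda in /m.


k = 2 * pi / lambda
= 6.2832 / (573.7e-9)
= 6.2832 / 5.7370e-07
= 1.0952e+07 /m

1.0952e+07


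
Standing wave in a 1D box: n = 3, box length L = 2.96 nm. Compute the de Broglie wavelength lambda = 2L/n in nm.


lambda = 2L / n
= 2 * 2.96 / 3
= 5.92 / 3
= 1.9733 nm

1.9733


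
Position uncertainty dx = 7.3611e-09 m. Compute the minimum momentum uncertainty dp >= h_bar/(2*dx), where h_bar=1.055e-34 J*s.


dp = h_bar / (2 * dx)
= 1.055e-34 / (2 * 7.3611e-09)
= 1.055e-34 / 1.4722e-08
= 7.1660e-27 kg*m/s

7.1660e-27


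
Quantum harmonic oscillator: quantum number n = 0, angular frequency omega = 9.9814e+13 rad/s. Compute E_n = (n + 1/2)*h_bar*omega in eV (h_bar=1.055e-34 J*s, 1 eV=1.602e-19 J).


E = (n + 1/2) * h_bar * omega
= (0 + 0.5) * 1.055e-34 * 9.9814e+13
= 0.5 * 1.0530e-20
= 5.2652e-21 J
= 0.0329 eV

0.0329


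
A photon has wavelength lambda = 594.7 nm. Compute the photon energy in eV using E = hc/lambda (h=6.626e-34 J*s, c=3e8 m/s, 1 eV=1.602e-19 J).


E = hc / lambda
= (6.626e-34)(3e8) / (594.7e-9)
= 1.9878e-25 / 5.9470e-07
= 3.3425e-19 J
Converting to eV: 3.3425e-19 / 1.602e-19
= 2.0865 eV

2.0865


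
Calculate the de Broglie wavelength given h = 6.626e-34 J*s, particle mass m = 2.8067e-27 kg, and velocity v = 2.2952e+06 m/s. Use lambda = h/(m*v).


lambda = h / (m * v)
= 6.626e-34 / (2.8067e-27 * 2.2952e+06)
= 6.626e-34 / 6.4419e-21
= 1.0286e-13 m

1.0286e-13


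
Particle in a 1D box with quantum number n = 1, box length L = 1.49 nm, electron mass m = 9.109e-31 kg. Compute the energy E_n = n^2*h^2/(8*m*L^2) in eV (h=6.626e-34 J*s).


E = n^2 * h^2 / (8 * m * L^2)
= 1^2 * (6.626e-34)^2 / (8 * 9.109e-31 * (1.49e-9)^2)
= 1 * 4.3904e-67 / (8 * 9.109e-31 * 2.2201e-18)
= 2.7137e-20 J
= 0.1694 eV

0.1694


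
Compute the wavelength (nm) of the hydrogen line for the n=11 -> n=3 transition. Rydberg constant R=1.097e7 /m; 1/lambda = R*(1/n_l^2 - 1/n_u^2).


1/lambda = R * (1/n_l^2 - 1/n_u^2)
= 1.097e7 * (1/3^2 - 1/11^2)
= 1.097e7 * (0.111111 - 0.008264)
= 1.097e7 * 0.102847
= 1.1282e+06 /m
lambda = 1 / 1.1282e+06 = 886.3459 nm

886.3459


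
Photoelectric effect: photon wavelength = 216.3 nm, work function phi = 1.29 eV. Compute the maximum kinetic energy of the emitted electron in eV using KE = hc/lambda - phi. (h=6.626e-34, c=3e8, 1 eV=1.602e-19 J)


E_photon = hc / lambda
= (6.626e-34)(3e8) / (216.3e-9)
= 9.1900e-19 J
= 5.7366 eV
KE = E_photon - phi
= 5.7366 - 1.29
= 4.4466 eV

4.4466


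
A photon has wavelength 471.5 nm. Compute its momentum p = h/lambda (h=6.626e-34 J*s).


p = h / lambda
= 6.626e-34 / (471.5e-9)
= 6.626e-34 / 4.7150e-07
= 1.4053e-27 kg*m/s

1.4053e-27


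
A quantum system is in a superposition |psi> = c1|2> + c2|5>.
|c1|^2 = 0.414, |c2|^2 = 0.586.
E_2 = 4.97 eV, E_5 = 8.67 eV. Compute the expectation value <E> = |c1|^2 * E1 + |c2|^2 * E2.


<E> = |c1|^2 * E1 + |c2|^2 * E2
= 0.414 * 4.97 + 0.586 * 8.67
= 2.0576 + 5.0806
= 7.1382 eV

7.1382


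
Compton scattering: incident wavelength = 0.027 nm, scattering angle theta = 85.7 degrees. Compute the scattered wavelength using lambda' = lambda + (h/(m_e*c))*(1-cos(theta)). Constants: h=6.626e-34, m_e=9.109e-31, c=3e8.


Compton wavelength: h/(m_e*c) = 2.4247e-12 m
d_lambda = 2.4247e-12 * (1 - cos(85.7 deg))
= 2.4247e-12 * 0.925021
= 2.2429e-12 m = 0.002243 nm
lambda' = 0.027 + 0.002243
= 0.029243 nm

0.029243


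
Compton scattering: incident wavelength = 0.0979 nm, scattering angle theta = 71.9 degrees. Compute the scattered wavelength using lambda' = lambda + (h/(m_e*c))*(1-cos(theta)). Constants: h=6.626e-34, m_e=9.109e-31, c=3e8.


Compton wavelength: h/(m_e*c) = 2.4247e-12 m
d_lambda = 2.4247e-12 * (1 - cos(71.9 deg))
= 2.4247e-12 * 0.689324
= 1.6714e-12 m = 0.001671 nm
lambda' = 0.0979 + 0.001671
= 0.099571 nm

0.099571


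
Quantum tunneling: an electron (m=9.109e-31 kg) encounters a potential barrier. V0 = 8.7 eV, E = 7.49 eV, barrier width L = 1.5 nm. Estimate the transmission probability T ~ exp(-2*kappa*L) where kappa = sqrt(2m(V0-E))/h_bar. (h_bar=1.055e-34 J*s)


V0 - E = 1.21 eV = 1.9384e-19 J
kappa = sqrt(2 * m * (V0-E)) / h_bar
= sqrt(2 * 9.109e-31 * 1.9384e-19) / 1.055e-34
= 5.6328e+09 /m
2*kappa*L = 2 * 5.6328e+09 * 1.5e-9
= 16.8983
T = exp(-16.8983) = 4.583111e-08

4.583111e-08


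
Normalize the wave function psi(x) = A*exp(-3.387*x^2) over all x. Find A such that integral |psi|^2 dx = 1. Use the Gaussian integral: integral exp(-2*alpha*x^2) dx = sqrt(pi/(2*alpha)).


integral |psi|^2 dx = A^2 * sqrt(pi/(2*alpha)) = 1
A^2 = sqrt(2*alpha/pi)
= sqrt(2 * 3.387 / pi)
= 1.468411
A = sqrt(1.468411)
= 1.2118

1.2118


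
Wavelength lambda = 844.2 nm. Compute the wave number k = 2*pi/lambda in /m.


k = 2 * pi / lambda
= 6.2832 / (844.2e-9)
= 6.2832 / 8.4420e-07
= 7.4428e+06 /m

7.4428e+06


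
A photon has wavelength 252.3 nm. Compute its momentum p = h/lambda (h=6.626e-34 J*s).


p = h / lambda
= 6.626e-34 / (252.3e-9)
= 6.626e-34 / 2.5230e-07
= 2.6262e-27 kg*m/s

2.6262e-27


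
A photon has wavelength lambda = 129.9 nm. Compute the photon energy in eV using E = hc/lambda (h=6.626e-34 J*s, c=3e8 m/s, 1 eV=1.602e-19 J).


E = hc / lambda
= (6.626e-34)(3e8) / (129.9e-9)
= 1.9878e-25 / 1.2990e-07
= 1.5303e-18 J
Converting to eV: 1.5303e-18 / 1.602e-19
= 9.5521 eV

9.5521


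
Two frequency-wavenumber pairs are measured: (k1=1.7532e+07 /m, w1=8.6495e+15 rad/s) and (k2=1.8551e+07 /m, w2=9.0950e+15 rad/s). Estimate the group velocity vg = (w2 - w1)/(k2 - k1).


vg = (w2 - w1) / (k2 - k1)
= (9.0950e+15 - 8.6495e+15) / (1.8551e+07 - 1.7532e+07)
= 4.4550e+14 / 1.0190e+06
= 4.3719e+08 m/s

4.3719e+08


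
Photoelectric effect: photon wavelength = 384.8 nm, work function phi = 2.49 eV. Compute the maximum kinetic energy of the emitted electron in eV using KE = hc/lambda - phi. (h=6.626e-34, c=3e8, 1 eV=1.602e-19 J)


E_photon = hc / lambda
= (6.626e-34)(3e8) / (384.8e-9)
= 5.1658e-19 J
= 3.2246 eV
KE = E_photon - phi
= 3.2246 - 2.49
= 0.7346 eV

0.7346


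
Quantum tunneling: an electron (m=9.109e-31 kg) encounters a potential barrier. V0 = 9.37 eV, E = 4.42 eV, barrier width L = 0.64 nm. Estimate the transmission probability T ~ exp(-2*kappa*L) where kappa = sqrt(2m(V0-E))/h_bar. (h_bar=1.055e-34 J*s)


V0 - E = 4.95 eV = 7.9299e-19 J
kappa = sqrt(2 * m * (V0-E)) / h_bar
= sqrt(2 * 9.109e-31 * 7.9299e-19) / 1.055e-34
= 1.1393e+10 /m
2*kappa*L = 2 * 1.1393e+10 * 0.64e-9
= 14.5828
T = exp(-14.5828) = 4.642574e-07

4.642574e-07


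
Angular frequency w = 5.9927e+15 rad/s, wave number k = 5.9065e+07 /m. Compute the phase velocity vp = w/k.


vp = w / k
= 5.9927e+15 / 5.9065e+07
= 1.0146e+08 m/s

1.0146e+08


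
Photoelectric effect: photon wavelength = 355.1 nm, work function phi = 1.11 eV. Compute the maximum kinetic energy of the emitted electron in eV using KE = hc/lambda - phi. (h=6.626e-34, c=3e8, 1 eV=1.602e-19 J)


E_photon = hc / lambda
= (6.626e-34)(3e8) / (355.1e-9)
= 5.5979e-19 J
= 3.4943 eV
KE = E_photon - phi
= 3.4943 - 1.11
= 2.3843 eV

2.3843


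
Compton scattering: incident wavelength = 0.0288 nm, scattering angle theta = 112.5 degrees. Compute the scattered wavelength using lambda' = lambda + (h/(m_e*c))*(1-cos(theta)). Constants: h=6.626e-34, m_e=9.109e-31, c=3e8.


Compton wavelength: h/(m_e*c) = 2.4247e-12 m
d_lambda = 2.4247e-12 * (1 - cos(112.5 deg))
= 2.4247e-12 * 1.382683
= 3.3526e-12 m = 0.003353 nm
lambda' = 0.0288 + 0.003353
= 0.032153 nm

0.032153


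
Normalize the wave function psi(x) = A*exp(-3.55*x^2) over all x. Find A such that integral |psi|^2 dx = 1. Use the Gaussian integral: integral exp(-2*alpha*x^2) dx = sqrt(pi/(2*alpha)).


integral |psi|^2 dx = A^2 * sqrt(pi/(2*alpha)) = 1
A^2 = sqrt(2*alpha/pi)
= sqrt(2 * 3.55 / pi)
= 1.50333
A = sqrt(1.50333)
= 1.2261

1.2261


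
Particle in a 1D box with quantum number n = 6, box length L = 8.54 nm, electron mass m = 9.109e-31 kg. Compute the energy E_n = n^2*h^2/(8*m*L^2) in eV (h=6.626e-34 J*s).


E = n^2 * h^2 / (8 * m * L^2)
= 6^2 * (6.626e-34)^2 / (8 * 9.109e-31 * (8.54e-9)^2)
= 36 * 4.3904e-67 / (8 * 9.109e-31 * 7.2932e-17)
= 2.9739e-20 J
= 0.1856 eV

0.1856


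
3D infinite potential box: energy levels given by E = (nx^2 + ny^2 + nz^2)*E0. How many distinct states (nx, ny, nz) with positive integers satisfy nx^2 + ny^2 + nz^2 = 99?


Enumerate all (nx, ny, nz) with nx^2 + ny^2 + nz^2 = 99:
(1,7,7)
(3,3,9)
(3,9,3)
(5,5,7)
(5,7,5)
(7,1,7)
(7,5,5)
(7,7,1)
(9,3,3)
Total degeneracy = 9

9


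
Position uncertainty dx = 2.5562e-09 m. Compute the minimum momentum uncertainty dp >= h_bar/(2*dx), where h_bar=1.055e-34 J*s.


dp = h_bar / (2 * dx)
= 1.055e-34 / (2 * 2.5562e-09)
= 1.055e-34 / 5.1124e-09
= 2.0636e-26 kg*m/s

2.0636e-26


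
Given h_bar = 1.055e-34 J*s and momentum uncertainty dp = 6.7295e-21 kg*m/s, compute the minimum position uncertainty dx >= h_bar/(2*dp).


dx = h_bar / (2 * dp)
= 1.055e-34 / (2 * 6.7295e-21)
= 1.055e-34 / 1.3459e-20
= 7.8386e-15 m

7.8386e-15


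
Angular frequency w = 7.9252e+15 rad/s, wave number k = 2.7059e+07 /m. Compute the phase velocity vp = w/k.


vp = w / k
= 7.9252e+15 / 2.7059e+07
= 2.9289e+08 m/s

2.9289e+08


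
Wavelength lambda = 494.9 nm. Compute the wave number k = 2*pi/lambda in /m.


k = 2 * pi / lambda
= 6.2832 / (494.9e-9)
= 6.2832 / 4.9490e-07
= 1.2696e+07 /m

1.2696e+07


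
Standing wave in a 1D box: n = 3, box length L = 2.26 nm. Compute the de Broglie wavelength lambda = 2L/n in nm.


lambda = 2L / n
= 2 * 2.26 / 3
= 4.52 / 3
= 1.5067 nm

1.5067


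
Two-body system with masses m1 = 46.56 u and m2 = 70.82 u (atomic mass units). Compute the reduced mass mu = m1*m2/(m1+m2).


mu = m1 * m2 / (m1 + m2)
= 46.56 * 70.82 / (46.56 + 70.82)
= 3297.3792 / 117.38
= 28.0915 u

28.0915


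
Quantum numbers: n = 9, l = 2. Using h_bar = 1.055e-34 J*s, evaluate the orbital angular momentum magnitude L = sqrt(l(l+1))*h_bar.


L = sqrt(l*(l+1)) * h_bar
= sqrt(2 * 3) * 1.055e-34
= sqrt(6) * 1.055e-34
= 2.4495 * 1.055e-34
= 2.5842e-34 J*s

2.5842e-34


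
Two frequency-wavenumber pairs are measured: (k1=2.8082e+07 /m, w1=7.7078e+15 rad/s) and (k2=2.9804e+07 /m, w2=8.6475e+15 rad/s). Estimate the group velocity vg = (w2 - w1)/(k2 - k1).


vg = (w2 - w1) / (k2 - k1)
= (8.6475e+15 - 7.7078e+15) / (2.9804e+07 - 2.8082e+07)
= 9.3970e+14 / 1.7220e+06
= 5.4570e+08 m/s

5.4570e+08


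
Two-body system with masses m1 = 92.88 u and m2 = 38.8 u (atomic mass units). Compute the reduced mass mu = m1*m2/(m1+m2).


mu = m1 * m2 / (m1 + m2)
= 92.88 * 38.8 / (92.88 + 38.8)
= 3603.744 / 131.68
= 27.3674 u

27.3674


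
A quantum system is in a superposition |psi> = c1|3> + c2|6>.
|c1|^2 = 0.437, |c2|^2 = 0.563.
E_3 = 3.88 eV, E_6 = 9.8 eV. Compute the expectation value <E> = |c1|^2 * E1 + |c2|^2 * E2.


<E> = |c1|^2 * E1 + |c2|^2 * E2
= 0.437 * 3.88 + 0.563 * 9.8
= 1.6956 + 5.5174
= 7.213 eV

7.213


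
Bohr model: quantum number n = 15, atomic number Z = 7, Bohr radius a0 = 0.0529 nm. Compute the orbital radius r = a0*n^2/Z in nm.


r = a0 * n^2 / Z
= 0.0529 * 15^2 / 7
= 0.0529 * 225 / 7
= 1.7004 nm

1.7004


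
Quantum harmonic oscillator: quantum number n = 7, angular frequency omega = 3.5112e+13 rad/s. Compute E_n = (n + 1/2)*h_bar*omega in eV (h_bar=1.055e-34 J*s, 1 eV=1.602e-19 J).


E = (n + 1/2) * h_bar * omega
= (7 + 0.5) * 1.055e-34 * 3.5112e+13
= 7.5 * 3.7043e-21
= 2.7782e-20 J
= 0.1734 eV

0.1734


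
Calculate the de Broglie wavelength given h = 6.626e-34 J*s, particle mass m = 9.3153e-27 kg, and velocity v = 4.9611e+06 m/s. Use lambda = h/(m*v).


lambda = h / (m * v)
= 6.626e-34 / (9.3153e-27 * 4.9611e+06)
= 6.626e-34 / 4.6214e-20
= 1.4338e-14 m

1.4338e-14


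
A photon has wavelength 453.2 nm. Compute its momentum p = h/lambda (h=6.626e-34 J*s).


p = h / lambda
= 6.626e-34 / (453.2e-9)
= 6.626e-34 / 4.5320e-07
= 1.4620e-27 kg*m/s

1.4620e-27


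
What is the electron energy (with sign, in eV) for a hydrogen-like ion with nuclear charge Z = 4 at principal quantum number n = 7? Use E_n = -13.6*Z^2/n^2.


E_n = -13.6 * Z^2 / n^2
= -13.6 * 4^2 / 7^2
= -13.6 * 16 / 49
= -4.4408 eV

-4.4408


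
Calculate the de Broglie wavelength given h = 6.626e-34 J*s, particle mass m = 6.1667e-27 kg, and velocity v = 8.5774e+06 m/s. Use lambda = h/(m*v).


lambda = h / (m * v)
= 6.626e-34 / (6.1667e-27 * 8.5774e+06)
= 6.626e-34 / 5.2894e-20
= 1.2527e-14 m

1.2527e-14


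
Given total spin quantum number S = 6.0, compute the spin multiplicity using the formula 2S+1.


Spin multiplicity = 2S + 1
= 2 * 6.0 + 1
= 12.0 + 1
= 13

13


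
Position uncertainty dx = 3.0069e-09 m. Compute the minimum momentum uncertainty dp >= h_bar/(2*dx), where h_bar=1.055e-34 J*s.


dp = h_bar / (2 * dx)
= 1.055e-34 / (2 * 3.0069e-09)
= 1.055e-34 / 6.0138e-09
= 1.7543e-26 kg*m/s

1.7543e-26


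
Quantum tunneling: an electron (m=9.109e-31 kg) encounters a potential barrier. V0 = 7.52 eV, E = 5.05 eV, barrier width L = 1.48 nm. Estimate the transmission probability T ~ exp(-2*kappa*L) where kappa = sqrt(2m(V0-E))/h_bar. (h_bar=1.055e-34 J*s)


V0 - E = 2.47 eV = 3.9569e-19 J
kappa = sqrt(2 * m * (V0-E)) / h_bar
= sqrt(2 * 9.109e-31 * 3.9569e-19) / 1.055e-34
= 8.0478e+09 /m
2*kappa*L = 2 * 8.0478e+09 * 1.48e-9
= 23.8215
T = exp(-23.8215) = 4.512826e-11

4.512826e-11


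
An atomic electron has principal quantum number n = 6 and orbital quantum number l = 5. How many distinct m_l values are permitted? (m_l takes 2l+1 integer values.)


m_l ranges from -l to +l in integer steps
So m_l goes from -5 to +5
Count = 2l + 1 = 2*5 + 1
= 11

11
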